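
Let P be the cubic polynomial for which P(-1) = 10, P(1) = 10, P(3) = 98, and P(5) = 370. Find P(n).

P(n) = 2n^3 + 5n^2 - 2n + 5

Using the Lagrange interpolation formula with nodes -1, 1, 3, 5:
  L_0(n) = (n - 1)(n - 3)(n - 5) / -48
  L_1(n) = (n + 1)(n - 3)(n - 5) / 16
  L_2(n) = (n + 1)(n - 1)(n - 5) / -16
  L_3(n) = (n + 1)(n - 1)(n - 3) / 48
Then P(n) = 10·L_0(n) + 10·L_1(n) + 98·L_2(n) + 370·L_3(n).
Expanding and collecting terms gives P(n) = 2n^3 + 5n^2 - 2n + 5.
Check: P(3) = 98. ✓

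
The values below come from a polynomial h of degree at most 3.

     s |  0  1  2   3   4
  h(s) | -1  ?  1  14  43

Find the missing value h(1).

-2

The 4 known points determine the degree-3 polynomial uniquely.
Write h(s) = as^3 + bs^2 + cs + d. Substituting each data point gives a linear system:
  d = -1
  8a + 4b + 2c + d = 1
  27a + 9b + 3c + d = 14
  64a + 16b + 4c + d = 43
Solving the system yields a = 1, b = -1, c = -1, d = -1.
So h(s) = s³ - s² - s - 1.
Then h(1) = -2.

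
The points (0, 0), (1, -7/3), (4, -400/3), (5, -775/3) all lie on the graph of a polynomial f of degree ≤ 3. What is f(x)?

Write f(x) = ax^3 + bx^2 + cx + d. Substituting each data point gives a linear system:
  d = 0
  a + b + c + d = -7/3
  64a + 16b + 4c + d = -400/3
  125a + 25b + 5c + d = -775/3
Solving the system yields a = -2, b = -1/3, c = 0, d = 0.
So f(x) = -2x^3 - (1/3)x^2.
Check: f(4) = -400/3. ✓

f(x) = -2x^3 - (1/3)x^2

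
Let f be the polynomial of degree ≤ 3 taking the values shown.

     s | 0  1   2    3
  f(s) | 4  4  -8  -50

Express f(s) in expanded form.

Write f(s) = as^3 + bs^2 + cs + d. Substituting each data point gives a linear system:
  d = 4
  a + b + c + d = 4
  8a + 4b + 2c + d = -8
  27a + 9b + 3c + d = -50
Solving the system yields a = -3, b = 3, c = 0, d = 4.
So f(s) = -3s^3 + 3s^2 + 4.
Check: f(2) = -8. ✓

f(s) = -3s^3 + 3s^2 + 4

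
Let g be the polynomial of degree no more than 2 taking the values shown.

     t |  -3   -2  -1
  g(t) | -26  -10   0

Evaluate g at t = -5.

-76

Forward differences of the values at t = -3, -2, -1:
  g  : -26  -10  0
  Δ  : 16  10
  Δ^2: -6
The second differences are constant, confirming degree 2.
Interpolating (Newton forward form) and evaluating at t = -5 gives g(-5) = -76.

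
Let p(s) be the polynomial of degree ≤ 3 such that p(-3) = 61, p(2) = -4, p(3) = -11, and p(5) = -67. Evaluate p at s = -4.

122

Using the Lagrange interpolation formula with nodes -3, 2, 3, 5:
  L_0(s) = (s - 2)(s - 3)(s - 5) / -240
  L_1(s) = (s + 3)(s - 3)(s - 5) / 15
  L_2(s) = (s + 3)(s - 2)(s - 5) / -12
  L_3(s) = (s + 3)(s - 2)(s - 3) / 48
Then p(s) = 61·L_0(s) - 4·L_1(s) - 11·L_2(s) - 67·L_3(s).
Expanding and collecting terms gives p(s) = -s³ + 3s² - 3s - 2.
Evaluating at s = -4: p(-4) = 122.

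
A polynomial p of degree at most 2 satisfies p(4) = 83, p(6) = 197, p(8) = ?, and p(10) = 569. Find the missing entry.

On equispaced nodes a degree-2 polynomial has vanishing third forward difference, so
  - p(4) + 3·p(6) - 3·p(8) + p(10) = 0.
Substituting the known values and solving for p(8):
  -3·p(8) = -1077
  p(8) = 359.

359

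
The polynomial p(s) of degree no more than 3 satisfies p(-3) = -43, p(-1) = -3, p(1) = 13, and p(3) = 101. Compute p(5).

357

Using the Lagrange interpolation formula with nodes -3, -1, 1, 3:
  L_0(s) = (s + 1)(s - 1)(s - 3) / -48
  L_1(s) = (s + 3)(s - 1)(s - 3) / 16
  L_2(s) = (s + 3)(s + 1)(s - 3) / -16
  L_3(s) = (s + 3)(s + 1)(s - 1) / 48
Then p(s) = -43·L_0(s) - 3·L_1(s) + 13·L_2(s) + 101·L_3(s).
Expanding and collecting terms gives p(s) = 2s^3 + 3s^2 + 6s + 2.
Evaluating at s = 5: p(5) = 357.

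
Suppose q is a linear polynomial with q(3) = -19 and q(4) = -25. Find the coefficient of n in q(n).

Write q(n) = an + b. Substituting each data point gives a linear system:
  3a + b = -19
  4a + b = -25
Solving the system yields a = -6, b = -1.
So q(n) = -6n - 1.
The leading coefficient is -6.

-6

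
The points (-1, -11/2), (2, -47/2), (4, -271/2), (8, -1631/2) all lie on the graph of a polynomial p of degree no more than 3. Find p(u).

Using the Lagrange interpolation formula with nodes -1, 2, 4, 8:
  L_0(u) = (u - 2)(u - 4)(u - 8) / -135
  L_1(u) = (u + 1)(u - 4)(u - 8) / 36
  L_2(u) = (u + 1)(u - 2)(u - 8) / -40
  L_3(u) = (u + 1)(u - 2)(u - 4) / 216
Then p(u) = -11/2·L_0(u) - 47/2·L_1(u) - 271/2·L_2(u) - 1631/2·L_3(u).
Expanding and collecting terms gives p(u) = -u³ - 5u² + 2u + 1/2.
Check: p(8) = -1631/2. ✓

p(u) = -u^3 - 5u^2 + 2u + 1/2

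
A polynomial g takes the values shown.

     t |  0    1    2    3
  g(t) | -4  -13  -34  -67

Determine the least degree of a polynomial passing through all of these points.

Forward differences of the values at t = 0, 1, 2, 3:
  g  : -4  -13  -34  -67
  Δ  : -9  -21  -33
  Δ^2: -12  -12
  Δ^3: 0
The second differences are constant (-12) and nonzero, while all higher differences vanish, so the minimal degree is 2.

2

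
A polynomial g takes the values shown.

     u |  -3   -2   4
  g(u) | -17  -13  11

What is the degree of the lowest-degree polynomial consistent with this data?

Divided differences on the nodes -3, -2, 4:
  order 0: -17  -13  11
  order 1: 4  4
  order 2: 0
The order-1 divided differences are all 4 (nonzero) and every higher order vanishes, so the data lies on a polynomial of degree exactly 1.

1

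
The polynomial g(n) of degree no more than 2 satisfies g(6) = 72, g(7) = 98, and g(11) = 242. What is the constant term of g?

0

Write g(n) = an^2 + bn + c. Substituting each data point gives a linear system:
  36a + 6b + c = 72
  49a + 7b + c = 98
  121a + 11b + c = 242
Solving the system yields a = 2, b = 0, c = 0.
So g(n) = 2n².
The constant term is 0.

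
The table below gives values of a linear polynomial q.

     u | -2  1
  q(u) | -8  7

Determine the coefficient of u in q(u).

Write q(u) = au + b. Substituting each data point gives a linear system:
  -2a + b = -8
  a + b = 7
Solving the system yields a = 5, b = 2.
So q(u) = 5u + 2.
The leading coefficient is 5.

5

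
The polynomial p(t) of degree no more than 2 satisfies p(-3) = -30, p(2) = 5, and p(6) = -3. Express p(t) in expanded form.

Using the Lagrange interpolation formula with nodes -3, 2, 6:
  L_0(t) = (t - 2)(t - 6) / 45
  L_1(t) = (t + 3)(t - 6) / -20
  L_2(t) = (t + 3)(t - 2) / 36
Then p(t) = -30·L_0(t) + 5·L_1(t) - 3·L_2(t).
Expanding and collecting terms gives p(t) = -t^2 + 6t - 3.
Check: p(6) = -3. ✓

p(t) = -t^2 + 6t - 3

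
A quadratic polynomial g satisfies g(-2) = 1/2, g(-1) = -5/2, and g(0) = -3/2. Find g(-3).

Using the Lagrange interpolation formula with nodes -2, -1, 0:
  L_0(x) = (x + 1)x / 2
  L_1(x) = (x + 2)x / -1
  L_2(x) = (x + 2)(x + 1) / 2
Then g(x) = 1/2·L_0(x) - 5/2·L_1(x) - 3/2·L_2(x).
Expanding and collecting terms gives g(x) = 2x^2 + 3x - 3/2.
Evaluating at x = -3: g(-3) = 15/2.

15/2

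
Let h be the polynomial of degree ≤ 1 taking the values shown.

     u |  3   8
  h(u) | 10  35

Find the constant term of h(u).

-5

Write h(u) = au + b. Substituting each data point gives a linear system:
  3a + b = 10
  8a + b = 35
Solving the system yields a = 5, b = -5.
So h(u) = 5u - 5.
The constant term is -5.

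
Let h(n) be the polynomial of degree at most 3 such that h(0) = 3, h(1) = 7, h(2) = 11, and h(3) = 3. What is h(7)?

Using the Lagrange interpolation formula with nodes 0, 1, 2, 3:
  L_0(n) = (n - 1)(n - 2)(n - 3) / -6
  L_1(n) = n(n - 2)(n - 3) / 2
  L_2(n) = n(n - 1)(n - 3) / -2
  L_3(n) = n(n - 1)(n - 2) / 6
Then h(n) = 3·L_0(n) + 7·L_1(n) + 11·L_2(n) + 3·L_3(n).
Expanding and collecting terms gives h(n) = -2n³ + 6n² + 3.
Evaluating at n = 7: h(7) = -389.

-389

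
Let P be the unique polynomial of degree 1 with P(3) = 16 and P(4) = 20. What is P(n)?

Write P(n) = an + b. Substituting each data point gives a linear system:
  3a + b = 16
  4a + b = 20
Solving the system yields a = 4, b = 4.
So P(n) = 4n + 4.
Check: P(4) = 20. ✓

P(n) = 4n + 4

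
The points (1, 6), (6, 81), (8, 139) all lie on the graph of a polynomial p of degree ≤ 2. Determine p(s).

p(s) = 2s^2 + s + 3

Write p(s) = as^2 + bs + c. Substituting each data point gives a linear system:
  a + b + c = 6
  36a + 6b + c = 81
  64a + 8b + c = 139
Solving the system yields a = 2, b = 1, c = 3.
So p(s) = 2s^2 + s + 3.
Check: p(8) = 139. ✓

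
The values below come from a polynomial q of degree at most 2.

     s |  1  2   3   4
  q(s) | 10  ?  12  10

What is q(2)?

12

The 3 known points determine the degree-2 polynomial uniquely.
Write q(s) = as^2 + bs + c. Substituting each data point gives a linear system:
  a + b + c = 10
  9a + 3b + c = 12
  16a + 4b + c = 10
Solving the system yields a = -1, b = 5, c = 6.
So q(s) = -s^2 + 5s + 6.
Then q(2) = 12.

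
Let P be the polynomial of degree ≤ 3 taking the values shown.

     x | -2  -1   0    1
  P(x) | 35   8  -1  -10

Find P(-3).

Using the Lagrange interpolation formula with nodes -2, -1, 0, 1:
  L_0(x) = (x + 1)x(x - 1) / -6
  L_1(x) = (x + 2)x(x - 1) / 2
  L_2(x) = (x + 2)(x + 1)(x - 1) / -2
  L_3(x) = (x + 2)(x + 1)x / 6
Then P(x) = 35·L_0(x) + 8·L_1(x) - 1·L_2(x) - 10·L_3(x).
Expanding and collecting terms gives P(x) = -3x^3 - 6x - 1.
Evaluating at x = -3: P(-3) = 98.

98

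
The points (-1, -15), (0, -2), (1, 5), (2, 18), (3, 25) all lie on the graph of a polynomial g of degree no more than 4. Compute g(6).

-470

Forward differences of the values at u = -1, 0, 1, 2, 3:
  g  : -15  -2  5  18  25
  Δ  : 13  7  13  7
  Δ^2: -6  6  -6
  Δ^3: 12  -12
  Δ^4: -24
The fourth differences are constant, confirming degree 4.
Interpolating (Newton forward form) and evaluating at u = 6 gives g(6) = -470.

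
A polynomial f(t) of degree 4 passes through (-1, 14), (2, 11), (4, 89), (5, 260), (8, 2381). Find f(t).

Write f(t) = at^4 + bt^3 + ct^2 + dt + e. Substituting each data point gives a linear system:
  a - b + c - d + e = 14
  16a + 8b + 4c + 2d + e = 11
  256a + 64b + 16c + 4d + e = 89
  625a + 125b + 25c + 5d + e = 260
  4096a + 512b + 64c + 8d + e = 2381
Solving the system yields a = 1, b = -4, c = 5, d = 1, e = 5.
So f(t) = t^4 - 4t^3 + 5t^2 + t + 5.
Check: f(5) = 260. ✓

f(t) = t^4 - 4t^3 + 5t^2 + t + 5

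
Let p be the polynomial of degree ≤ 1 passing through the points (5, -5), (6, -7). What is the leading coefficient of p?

-2

Write p(x) = ax + b. Substituting each data point gives a linear system:
  5a + b = -5
  6a + b = -7
Solving the system yields a = -2, b = 5.
So p(x) = -2x + 5.
The leading coefficient is -2.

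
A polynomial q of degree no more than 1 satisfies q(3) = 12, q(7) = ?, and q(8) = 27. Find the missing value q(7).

24

The 2 known points determine the degree-1 polynomial uniquely.
Write q(t) = at + b. Substituting each data point gives a linear system:
  3a + b = 12
  8a + b = 27
Solving the system yields a = 3, b = 3.
So q(t) = 3t + 3.
Then q(7) = 24.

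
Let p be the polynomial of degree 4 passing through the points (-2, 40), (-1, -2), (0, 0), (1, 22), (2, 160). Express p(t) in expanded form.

p(t) = 5t^4 + 6t^3 + 5t^2 + 6t

Using the Lagrange interpolation formula with nodes -2, -1, 0, 1, 2:
  L_0(t) = (t + 1)t(t - 1)(t - 2) / 24
  L_1(t) = (t + 2)t(t - 1)(t - 2) / -6
  L_2(t) = (t + 2)(t + 1)(t - 1)(t - 2) / 4
  L_3(t) = (t + 2)(t + 1)t(t - 2) / -6
  L_4(t) = (t + 2)(t + 1)t(t - 1) / 24
Then p(t) = 40·L_0(t) - 2·L_1(t) + 0·L_2(t) + 22·L_3(t) + 160·L_4(t).
Expanding and collecting terms gives p(t) = 5t^4 + 6t^3 + 5t^2 + 6t.
Check: p(0) = 0. ✓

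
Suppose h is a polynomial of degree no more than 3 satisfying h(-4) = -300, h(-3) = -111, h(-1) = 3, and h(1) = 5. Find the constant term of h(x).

Write h(x) = ax^3 + bx^2 + cx + d. Substituting each data point gives a linear system:
  -64a + 16b - 4c + d = -300
  -27a + 9b - 3c + d = -111
  -a + b - c + d = 3
  a + b + c + d = 5
Solving the system yields a = 6, b = 4, c = -5, d = 0.
So h(x) = 6x^3 + 4x^2 - 5x.
The constant term is 0.

0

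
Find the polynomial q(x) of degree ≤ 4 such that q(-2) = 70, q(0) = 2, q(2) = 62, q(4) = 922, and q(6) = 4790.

Write q(x) = ax^4 + bx^3 + cx^2 + dx + e. Substituting each data point gives a linear system:
  16a - 8b + 4c - 2d + e = 70
  e = 2
  16a + 8b + 4c + 2d + e = 62
  256a + 64b + 16c + 4d + e = 922
  1296a + 216b + 36c + 6d + e = 4790
Solving the system yields a = 4, b = -2, c = 0, d = 6, e = 2.
So q(x) = 4x^4 - 2x^3 + 6x + 2.
Check: q(-2) = 70. ✓

q(x) = 4x^4 - 2x^3 + 6x + 2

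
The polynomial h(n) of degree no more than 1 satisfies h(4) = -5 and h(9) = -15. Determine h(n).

Write h(n) = an + b. Substituting each data point gives a linear system:
  4a + b = -5
  9a + b = -15
Solving the system yields a = -2, b = 3.
So h(n) = -2n + 3.
Check: h(4) = -5. ✓

h(n) = -2n + 3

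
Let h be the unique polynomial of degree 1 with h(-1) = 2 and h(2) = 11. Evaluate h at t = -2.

Using the Lagrange interpolation formula with nodes -1, 2:
  L_0(t) = (t - 2) / -3
  L_1(t) = (t + 1) / 3
Then h(t) = 2·L_0(t) + 11·L_1(t).
Expanding and collecting terms gives h(t) = 3t + 5.
Evaluating at t = -2: h(-2) = -1.

-1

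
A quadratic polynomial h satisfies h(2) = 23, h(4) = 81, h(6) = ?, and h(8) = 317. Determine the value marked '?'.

The 3 known points determine the degree-2 polynomial uniquely.
Write h(u) = au^2 + bu + c. Substituting each data point gives a linear system:
  4a + 2b + c = 23
  16a + 4b + c = 81
  64a + 8b + c = 317
Solving the system yields a = 5, b = -1, c = 5.
So h(u) = 5u^2 - u + 5.
Then h(6) = 179.

179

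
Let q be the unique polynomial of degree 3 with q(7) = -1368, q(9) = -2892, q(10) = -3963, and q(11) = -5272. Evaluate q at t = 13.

-8700

Write q(t) = at^3 + bt^2 + ct + d. Substituting each data point gives a linear system:
  343a + 49b + 7c + d = -1368
  729a + 81b + 9c + d = -2892
  1000a + 100b + 10c + d = -3963
  1331a + 121b + 11c + d = -5272
Solving the system yields a = -4, b = 1, c = -6, d = -3.
So q(t) = -4t^3 + t^2 - 6t - 3.
Then q(13) = -8700.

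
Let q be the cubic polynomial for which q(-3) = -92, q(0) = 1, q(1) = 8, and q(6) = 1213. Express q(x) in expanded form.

q(x) = 5x^3 + 4x^2 - 2x + 1

Using the Lagrange interpolation formula with nodes -3, 0, 1, 6:
  L_0(x) = x(x - 1)(x - 6) / -108
  L_1(x) = (x + 3)(x - 1)(x - 6) / 18
  L_2(x) = (x + 3)x(x - 6) / -20
  L_3(x) = (x + 3)x(x - 1) / 270
Then q(x) = -92·L_0(x) + 1·L_1(x) + 8·L_2(x) + 1213·L_3(x).
Expanding and collecting terms gives q(x) = 5x^3 + 4x^2 - 2x + 1.
Check: q(-3) = -92. ✓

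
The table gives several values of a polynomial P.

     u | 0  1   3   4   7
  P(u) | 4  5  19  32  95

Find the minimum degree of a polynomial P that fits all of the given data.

2

Divided differences on the nodes 0, 1, 3, 4, 7:
  order 0: 4  5  19  32  95
  order 1: 1  7  13  21
  order 2: 2  2  2
  order 3: 0  0
  order 4: 0
The order-2 divided differences are all 2 (nonzero) and every higher order vanishes, so the data lies on a polynomial of degree exactly 2.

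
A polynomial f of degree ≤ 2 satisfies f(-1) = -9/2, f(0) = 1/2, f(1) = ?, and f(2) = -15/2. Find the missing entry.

-1/2

The 3 known points determine the degree-2 polynomial uniquely.
Write f(x) = ax^2 + bx + c. Substituting each data point gives a linear system:
  a - b + c = -9/2
  c = 1/2
  4a + 2b + c = -15/2
Solving the system yields a = -3, b = 2, c = 1/2.
So f(x) = -3x^2 + 2x + 1/2.
Then f(1) = -1/2.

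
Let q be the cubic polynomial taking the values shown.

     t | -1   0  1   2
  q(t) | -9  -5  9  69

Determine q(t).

Using the Lagrange interpolation formula with nodes -1, 0, 1, 2:
  L_0(t) = t(t - 1)(t - 2) / -6
  L_1(t) = (t + 1)(t - 1)(t - 2) / 2
  L_2(t) = (t + 1)t(t - 2) / -2
  L_3(t) = (t + 1)t(t - 1) / 6
Then q(t) = -9·L_0(t) - 5·L_1(t) + 9·L_2(t) + 69·L_3(t).
Expanding and collecting terms gives q(t) = 6t³ + 5t² + 3t - 5.
Check: q(2) = 69. ✓

q(t) = 6t^3 + 5t^2 + 3t - 5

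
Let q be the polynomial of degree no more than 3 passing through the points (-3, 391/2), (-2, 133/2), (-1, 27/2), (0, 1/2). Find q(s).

q(s) = -6s^3 + 2s^2 - 5s + 1/2

Write q(s) = as^3 + bs^2 + cs + d. Substituting each data point gives a linear system:
  -27a + 9b - 3c + d = 391/2
  -8a + 4b - 2c + d = 133/2
  -a + b - c + d = 27/2
  d = 1/2
Solving the system yields a = -6, b = 2, c = -5, d = 1/2.
So q(s) = -6s³ + 2s² - 5s + 1/2.
Check: q(-3) = 391/2. ✓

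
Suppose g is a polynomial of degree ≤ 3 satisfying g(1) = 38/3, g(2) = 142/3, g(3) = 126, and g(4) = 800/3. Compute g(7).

Forward differences of the values at s = 1, 2, 3, 4:
  g  : 38/3  142/3  126  800/3
  Δ  : 104/3  236/3  422/3
  Δ^2: 44  62
  Δ^3: 18
The third differences are constant, confirming degree 3.
Interpolating (Newton forward form) and evaluating at s = 7 gives g(7) = 3722/3.

3722/3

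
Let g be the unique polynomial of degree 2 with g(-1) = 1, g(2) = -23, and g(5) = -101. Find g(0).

Using the Lagrange interpolation formula with nodes -1, 2, 5:
  L_0(t) = (t - 2)(t - 5) / 18
  L_1(t) = (t + 1)(t - 5) / -9
  L_2(t) = (t + 1)(t - 2) / 18
Then g(t) = 1·L_0(t) - 23·L_1(t) - 101·L_2(t).
Expanding and collecting terms gives g(t) = -3t^2 - 5t - 1.
Evaluating at t = 0: g(0) = -1.

-1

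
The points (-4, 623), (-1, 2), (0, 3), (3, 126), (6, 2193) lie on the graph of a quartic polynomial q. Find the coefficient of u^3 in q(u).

-2

Write q(u) = au^4 + bu^3 + cu^2 + du + e. Substituting each data point gives a linear system:
  256a - 64b + 16c - 4d + e = 623
  a - b + c - d + e = 2
  e = 3
  81a + 27b + 9c + 3d + e = 126
  1296a + 216b + 36c + 6d + e = 2193
Solving the system yields a = 2, b = -2, c = 0, d = 5, e = 3.
So q(u) = 2u^4 - 2u^3 + 5u + 3.
The coefficient of u^3 is -2.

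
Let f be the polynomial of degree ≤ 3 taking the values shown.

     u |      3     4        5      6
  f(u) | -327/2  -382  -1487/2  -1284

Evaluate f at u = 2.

-52

Forward differences of the values at u = 3, 4, 5, 6:
  f  : -327/2  -382  -1487/2  -1284
  Δ  : -437/2  -723/2  -1081/2
  Δ^2: -143  -179
  Δ^3: -36
The third differences are constant, confirming degree 3.
Interpolating (Newton forward form) and evaluating at u = 2 gives f(2) = -52.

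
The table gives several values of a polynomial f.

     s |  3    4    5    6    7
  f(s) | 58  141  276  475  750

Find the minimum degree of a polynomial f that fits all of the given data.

Forward differences of the values at s = 3, 4, 5, 6, 7:
  f  : 58  141  276  475  750
  Δ  : 83  135  199  275
  Δ^2: 52  64  76
  Δ^3: 12  12
  Δ^4: 0
The third differences are constant (12) and nonzero, while all higher differences vanish, so the minimal degree is 3.

3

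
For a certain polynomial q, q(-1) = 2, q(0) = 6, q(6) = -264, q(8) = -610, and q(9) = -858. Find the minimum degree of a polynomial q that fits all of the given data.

Divided differences on the nodes -1, 0, 6, 8, 9:
  order 0: 2  6  -264  -610  -858
  order 1: 4  -45  -173  -248
  order 2: -7  -16  -25
  order 3: -1  -1
  order 4: 0
The order-3 divided differences are all -1 (nonzero) and every higher order vanishes, so the data lies on a polynomial of degree exactly 3.

3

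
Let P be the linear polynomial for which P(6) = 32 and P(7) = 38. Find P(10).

56

Using the Lagrange interpolation formula with nodes 6, 7:
  L_0(u) = (u - 7) / -1
  L_1(u) = (u - 6) / 1
Then P(u) = 32·L_0(u) + 38·L_1(u).
Expanding and collecting terms gives P(u) = 6u - 4.
Evaluating at u = 10: P(10) = 56.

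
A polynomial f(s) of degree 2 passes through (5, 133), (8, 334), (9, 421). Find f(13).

869

Using the Lagrange interpolation formula with nodes 5, 8, 9:
  L_0(s) = (s - 8)(s - 9) / 12
  L_1(s) = (s - 5)(s - 9) / -3
  L_2(s) = (s - 5)(s - 8) / 4
Then f(s) = 133·L_0(s) + 334·L_1(s) + 421·L_2(s).
Expanding and collecting terms gives f(s) = 5s^2 + 2s - 2.
Evaluating at s = 13: f(13) = 869.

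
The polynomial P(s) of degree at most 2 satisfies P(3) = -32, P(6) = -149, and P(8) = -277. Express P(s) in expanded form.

Write P(s) = as^2 + bs + c. Substituting each data point gives a linear system:
  9a + 3b + c = -32
  36a + 6b + c = -149
  64a + 8b + c = -277
Solving the system yields a = -5, b = 6, c = -5.
So P(s) = -5s^2 + 6s - 5.
Check: P(8) = -277. ✓

P(s) = -5s^2 + 6s - 5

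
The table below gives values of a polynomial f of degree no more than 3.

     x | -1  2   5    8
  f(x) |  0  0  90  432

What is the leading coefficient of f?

1

Write f(x) = ax^3 + bx^2 + cx + d. Substituting each data point gives a linear system:
  -a + b - c + d = 0
  8a + 4b + 2c + d = 0
  125a + 25b + 5c + d = 90
  512a + 64b + 8c + d = 432
Solving the system yields a = 1, b = -1, c = -2, d = 0.
So f(x) = x^3 - x^2 - 2x.
The leading coefficient is 1.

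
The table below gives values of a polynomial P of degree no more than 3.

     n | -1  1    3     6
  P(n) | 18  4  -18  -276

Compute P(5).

-144

Using the Lagrange interpolation formula with nodes -1, 1, 3, 6:
  L_0(n) = (n - 1)(n - 3)(n - 6) / -56
  L_1(n) = (n + 1)(n - 3)(n - 6) / 20
  L_2(n) = (n + 1)(n - 1)(n - 6) / -24
  L_3(n) = (n + 1)(n - 1)(n - 3) / 105
Then P(n) = 18·L_0(n) + 4·L_1(n) - 18·L_2(n) - 276·L_3(n).
Expanding and collecting terms gives P(n) = -2n^3 + 5n^2 - 5n + 6.
Evaluating at n = 5: P(5) = -144.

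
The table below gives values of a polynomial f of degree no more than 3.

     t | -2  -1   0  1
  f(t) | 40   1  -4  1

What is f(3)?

-55

Write f(t) = at^3 + bt^2 + ct + d. Substituting each data point gives a linear system:
  -8a + 4b - 2c + d = 40
  -a + b - c + d = 1
  d = -4
  a + b + c + d = 1
Solving the system yields a = -4, b = 5, c = 4, d = -4.
So f(t) = -4t^3 + 5t^2 + 4t - 4.
Then f(3) = -55.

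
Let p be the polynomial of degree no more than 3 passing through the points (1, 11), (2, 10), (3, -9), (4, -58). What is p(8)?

Write p(u) = au^3 + bu^2 + cu + d. Substituting each data point gives a linear system:
  a + b + c + d = 11
  8a + 4b + 2c + d = 10
  27a + 9b + 3c + d = -9
  64a + 16b + 4c + d = -58
Solving the system yields a = -2, b = 3, c = 4, d = 6.
So p(u) = -2u³ + 3u² + 4u + 6.
Then p(8) = -794.

-794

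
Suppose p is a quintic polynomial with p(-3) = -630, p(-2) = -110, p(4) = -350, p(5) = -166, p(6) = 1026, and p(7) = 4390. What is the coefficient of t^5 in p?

Write p(t) = at^5 + bt^4 + ct^3 + dt^2 + et + k. Substituting each data point gives a linear system:
  -243a + 81b - 27c + 9d - 3e + k = -630
  -32a + 16b - 8c + 4d - 2e + k = -110
  1024a + 256b + 64c + 16d + 4e + k = -350
  3125a + 625b + 125c + 25d + 5e + k = -166
  7776a + 1296b + 216c + 36d + 6e + k = 1026
  16807a + 2401b + 343c + 49d + 7e + k = 4390
Solving the system yields a = 1, b = -5, c = -1, d = -1, e = -2, k = -6.
So p(t) = t⁵ - 5t⁴ - t³ - t² - 2t - 6.
The leading coefficient is 1.

1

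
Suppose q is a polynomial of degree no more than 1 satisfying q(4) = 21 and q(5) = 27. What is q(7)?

39

Write q(x) = ax + b. Substituting each data point gives a linear system:
  4a + b = 21
  5a + b = 27
Solving the system yields a = 6, b = -3.
So q(x) = 6x - 3.
Then q(7) = 39.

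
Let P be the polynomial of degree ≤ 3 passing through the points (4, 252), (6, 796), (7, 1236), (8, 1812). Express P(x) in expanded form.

Using the Lagrange interpolation formula with nodes 4, 6, 7, 8:
  L_0(x) = (x - 6)(x - 7)(x - 8) / -24
  L_1(x) = (x - 4)(x - 7)(x - 8) / 4
  L_2(x) = (x - 4)(x - 6)(x - 8) / -3
  L_3(x) = (x - 4)(x - 6)(x - 7) / 8
Then P(x) = 252·L_0(x) + 796·L_1(x) + 1236·L_2(x) + 1812·L_3(x).
Expanding and collecting terms gives P(x) = 3x³ + 5x² - 6x + 4.
Check: P(8) = 1812. ✓

P(x) = 3x^3 + 5x^2 - 6x + 4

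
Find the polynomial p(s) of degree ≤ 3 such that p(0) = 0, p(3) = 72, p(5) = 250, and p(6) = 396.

Write p(s) = as^3 + bs^2 + cs + d. Substituting each data point gives a linear system:
  d = 0
  27a + 9b + 3c + d = 72
  125a + 25b + 5c + d = 250
  216a + 36b + 6c + d = 396
Solving the system yields a = 1, b = 5, c = 0, d = 0.
So p(s) = s^3 + 5s^2.
Check: p(3) = 72. ✓

p(s) = s^3 + 5s^2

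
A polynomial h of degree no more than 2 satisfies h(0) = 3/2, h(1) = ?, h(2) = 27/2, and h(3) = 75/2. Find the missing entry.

On equispaced nodes a degree-2 polynomial has vanishing third forward difference, so
  - h(0) + 3·h(1) - 3·h(2) + h(3) = 0.
Substituting the known values and solving for h(1):
  3·h(1) = 9/2
  h(1) = 3/2.

3/2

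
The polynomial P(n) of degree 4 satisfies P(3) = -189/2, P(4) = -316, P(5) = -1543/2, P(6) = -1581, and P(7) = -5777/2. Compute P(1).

13/2

Forward differences of the values at n = 3, 4, 5, 6, 7:
  P  : -189/2  -316  -1543/2  -1581  -5777/2
  Δ  : -443/2  -911/2  -1619/2  -2615/2
  Δ^2: -234  -354  -498
  Δ^3: -120  -144
  Δ^4: -24
The fourth differences are constant, confirming degree 4.
Interpolating (Newton forward form) and evaluating at n = 1 gives P(1) = 13/2.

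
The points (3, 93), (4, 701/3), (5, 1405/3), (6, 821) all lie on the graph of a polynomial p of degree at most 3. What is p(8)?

5929/3

Forward differences of the values at t = 3, 4, 5, 6:
  p  : 93  701/3  1405/3  821
  Δ  : 422/3  704/3  1058/3
  Δ^2: 94  118
  Δ^3: 24
The third differences are constant, confirming degree 3.
Interpolating (Newton forward form) and evaluating at t = 8 gives p(8) = 5929/3.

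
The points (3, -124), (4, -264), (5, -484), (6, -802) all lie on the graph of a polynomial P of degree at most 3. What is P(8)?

-1804

Forward differences of the values at s = 3, 4, 5, 6:
  P  : -124  -264  -484  -802
  Δ  : -140  -220  -318
  Δ^2: -80  -98
  Δ^3: -18
The third differences are constant, confirming degree 3.
Interpolating (Newton forward form) and evaluating at s = 8 gives P(8) = -1804.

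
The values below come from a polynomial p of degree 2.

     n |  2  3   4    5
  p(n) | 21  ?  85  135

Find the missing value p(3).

The 3 known points determine the degree-2 polynomial uniquely.
Write p(n) = an^2 + bn + c. Substituting each data point gives a linear system:
  4a + 2b + c = 21
  16a + 4b + c = 85
  25a + 5b + c = 135
Solving the system yields a = 6, b = -4, c = 5.
So p(n) = 6n^2 - 4n + 5.
Then p(3) = 47.

47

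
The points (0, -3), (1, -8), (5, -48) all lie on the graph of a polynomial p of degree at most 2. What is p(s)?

Write p(s) = as^2 + bs + c. Substituting each data point gives a linear system:
  c = -3
  a + b + c = -8
  25a + 5b + c = -48
Solving the system yields a = -1, b = -4, c = -3.
So p(s) = -s^2 - 4s - 3.
Check: p(0) = -3. ✓

p(s) = -s^2 - 4s - 3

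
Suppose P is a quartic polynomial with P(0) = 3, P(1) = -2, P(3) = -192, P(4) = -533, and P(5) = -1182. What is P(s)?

Write P(s) = as^4 + bs^3 + cs^2 + ds + e. Substituting each data point gives a linear system:
  e = 3
  a + b + c + d + e = -2
  81a + 27b + 9c + 3d + e = -192
  256a + 64b + 16c + 4d + e = -533
  625a + 125b + 25c + 5d + e = -1182
Solving the system yields a = -1, b = -5, c = 3, d = -2, e = 3.
So P(s) = -s⁴ - 5s³ + 3s² - 2s + 3.
Check: P(0) = 3. ✓

P(s) = -s^4 - 5s^3 + 3s^2 - 2s + 3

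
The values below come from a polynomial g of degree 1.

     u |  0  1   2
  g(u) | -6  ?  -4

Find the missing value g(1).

The 2 known points determine the degree-1 polynomial uniquely.
Write g(u) = au + b. Substituting each data point gives a linear system:
  b = -6
  2a + b = -4
Solving the system yields a = 1, b = -6.
So g(u) = u - 6.
Then g(1) = -5.

-5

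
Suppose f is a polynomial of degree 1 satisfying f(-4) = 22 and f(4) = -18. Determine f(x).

Using the Lagrange interpolation formula with nodes -4, 4:
  L_0(x) = (x - 4) / -8
  L_1(x) = (x + 4) / 8
Then f(x) = 22·L_0(x) - 18·L_1(x).
Expanding and collecting terms gives f(x) = -5x + 2.
Check: f(-4) = 22. ✓

f(x) = -5x + 2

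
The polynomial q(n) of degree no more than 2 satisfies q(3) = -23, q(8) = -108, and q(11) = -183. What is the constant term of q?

Write q(n) = an^2 + bn + c. Substituting each data point gives a linear system:
  9a + 3b + c = -23
  64a + 8b + c = -108
  121a + 11b + c = -183
Solving the system yields a = -1, b = -6, c = 4.
So q(n) = -n^2 - 6n + 4.
The constant term is 4.

4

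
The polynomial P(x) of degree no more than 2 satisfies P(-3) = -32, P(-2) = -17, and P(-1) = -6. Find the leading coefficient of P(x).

-2

Write P(x) = ax^2 + bx + c. Substituting each data point gives a linear system:
  9a - 3b + c = -32
  4a - 2b + c = -17
  a - b + c = -6
Solving the system yields a = -2, b = 5, c = 1.
So P(x) = -2x² + 5x + 1.
The leading coefficient is -2.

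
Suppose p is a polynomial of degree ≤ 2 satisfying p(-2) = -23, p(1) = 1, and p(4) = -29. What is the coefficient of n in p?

Write p(n) = an^2 + bn + c. Substituting each data point gives a linear system:
  4a - 2b + c = -23
  a + b + c = 1
  16a + 4b + c = -29
Solving the system yields a = -3, b = 5, c = -1.
So p(n) = -3n^2 + 5n - 1.
The coefficient of n is 5.

5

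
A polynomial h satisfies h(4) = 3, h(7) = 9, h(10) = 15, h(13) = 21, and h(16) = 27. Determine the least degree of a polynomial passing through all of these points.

1

Forward differences of the values at u = 4, 7, 10, 13, 16:
  h  : 3  9  15  21  27
  Δ  : 6  6  6  6
  Δ^2: 0  0  0
  Δ^3: 0  0
  Δ^4: 0
The first differences are constant (6) and nonzero, while all higher differences vanish, so the minimal degree is 1.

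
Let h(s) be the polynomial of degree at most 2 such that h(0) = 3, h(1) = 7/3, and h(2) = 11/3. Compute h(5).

59/3

Write h(s) = as^2 + bs + c. Substituting each data point gives a linear system:
  c = 3
  a + b + c = 7/3
  4a + 2b + c = 11/3
Solving the system yields a = 1, b = -5/3, c = 3.
So h(s) = s^2 - (5/3)s + 3.
Then h(5) = 59/3.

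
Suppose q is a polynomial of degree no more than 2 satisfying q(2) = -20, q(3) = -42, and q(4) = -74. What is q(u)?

q(u) = -5u^2 + 3u - 6

Write q(u) = au^2 + bu + c. Substituting each data point gives a linear system:
  4a + 2b + c = -20
  9a + 3b + c = -42
  16a + 4b + c = -74
Solving the system yields a = -5, b = 3, c = -6.
So q(u) = -5u^2 + 3u - 6.
Check: q(4) = -74. ✓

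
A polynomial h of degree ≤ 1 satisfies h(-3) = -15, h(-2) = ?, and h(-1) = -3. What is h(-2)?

-9

The 2 known points determine the degree-1 polynomial uniquely.
Write h(x) = ax + b. Substituting each data point gives a linear system:
  -3a + b = -15
  -a + b = -3
Solving the system yields a = 6, b = 3.
So h(x) = 6x + 3.
Then h(-2) = -9.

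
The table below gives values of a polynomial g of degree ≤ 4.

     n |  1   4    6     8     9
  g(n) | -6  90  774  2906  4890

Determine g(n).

g(n) = n^4 - 2n^3 - 3n^2 + 4n - 6

Write g(n) = an^4 + bn^3 + cn^2 + dn + e. Substituting each data point gives a linear system:
  a + b + c + d + e = -6
  256a + 64b + 16c + 4d + e = 90
  1296a + 216b + 36c + 6d + e = 774
  4096a + 512b + 64c + 8d + e = 2906
  6561a + 729b + 81c + 9d + e = 4890
Solving the system yields a = 1, b = -2, c = -3, d = 4, e = -6.
So g(n) = n^4 - 2n^3 - 3n^2 + 4n - 6.
Check: g(6) = 774. ✓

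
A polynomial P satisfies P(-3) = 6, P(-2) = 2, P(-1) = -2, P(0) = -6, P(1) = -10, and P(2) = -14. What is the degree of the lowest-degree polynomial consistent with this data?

1

Forward differences of the values at s = -3, -2, -1, 0, 1, 2:
  P  : 6  2  -2  -6  -10  -14
  Δ  : -4  -4  -4  -4  -4
  Δ^2: 0  0  0  0
  Δ^3: 0  0  0
  Δ^4: 0  0
  Δ^5: 0
The first differences are constant (-4) and nonzero, while all higher differences vanish, so the minimal degree is 1.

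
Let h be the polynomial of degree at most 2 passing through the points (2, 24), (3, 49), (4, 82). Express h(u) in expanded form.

Using the Lagrange interpolation formula with nodes 2, 3, 4:
  L_0(u) = (u - 3)(u - 4) / 2
  L_1(u) = (u - 2)(u - 4) / -1
  L_2(u) = (u - 2)(u - 3) / 2
Then h(u) = 24·L_0(u) + 49·L_1(u) + 82·L_2(u).
Expanding and collecting terms gives h(u) = 4u^2 + 5u - 2.
Check: h(3) = 49. ✓

h(u) = 4u^2 + 5u - 2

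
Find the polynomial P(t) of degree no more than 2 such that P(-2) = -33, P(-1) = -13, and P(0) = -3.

P(t) = -5t^2 + 5t - 3

Write P(t) = at^2 + bt + c. Substituting each data point gives a linear system:
  4a - 2b + c = -33
  a - b + c = -13
  c = -3
Solving the system yields a = -5, b = 5, c = -3.
So P(t) = -5t^2 + 5t - 3.
Check: P(-1) = -13. ✓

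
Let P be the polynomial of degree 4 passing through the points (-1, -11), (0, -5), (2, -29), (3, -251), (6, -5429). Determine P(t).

P(t) = -5t^4 + 4t^3 + 5t^2 + 2t - 5

Write P(t) = at^4 + bt^3 + ct^2 + dt + e. Substituting each data point gives a linear system:
  a - b + c - d + e = -11
  e = -5
  16a + 8b + 4c + 2d + e = -29
  81a + 27b + 9c + 3d + e = -251
  1296a + 216b + 36c + 6d + e = -5429
Solving the system yields a = -5, b = 4, c = 5, d = 2, e = -5.
So P(t) = -5t^4 + 4t^3 + 5t^2 + 2t - 5.
Check: P(2) = -29. ✓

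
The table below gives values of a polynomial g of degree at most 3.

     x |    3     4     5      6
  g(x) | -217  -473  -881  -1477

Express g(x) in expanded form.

g(x) = -6x^3 - 4x^2 - 6x - 1

Using the Lagrange interpolation formula with nodes 3, 4, 5, 6:
  L_0(x) = (x - 4)(x - 5)(x - 6) / -6
  L_1(x) = (x - 3)(x - 5)(x - 6) / 2
  L_2(x) = (x - 3)(x - 4)(x - 6) / -2
  L_3(x) = (x - 3)(x - 4)(x - 5) / 6
Then g(x) = -217·L_0(x) - 473·L_1(x) - 881·L_2(x) - 1477·L_3(x).
Expanding and collecting terms gives g(x) = -6x³ - 4x² - 6x - 1.
Check: g(5) = -881. ✓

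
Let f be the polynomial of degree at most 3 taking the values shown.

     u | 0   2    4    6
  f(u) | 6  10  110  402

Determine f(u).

Write f(u) = au^3 + bu^2 + cu + d. Substituting each data point gives a linear system:
  d = 6
  8a + 4b + 2c + d = 10
  64a + 16b + 4c + d = 110
  216a + 36b + 6c + d = 402
Solving the system yields a = 2, b = 0, c = -6, d = 6.
So f(u) = 2u³ - 6u + 6.
Check: f(4) = 110. ✓

f(u) = 2u^3 - 6u + 6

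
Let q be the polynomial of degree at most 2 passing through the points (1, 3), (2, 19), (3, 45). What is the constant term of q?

-3

Write q(s) = as^2 + bs + c. Substituting each data point gives a linear system:
  a + b + c = 3
  4a + 2b + c = 19
  9a + 3b + c = 45
Solving the system yields a = 5, b = 1, c = -3.
So q(s) = 5s^2 + s - 3.
The constant term is -3.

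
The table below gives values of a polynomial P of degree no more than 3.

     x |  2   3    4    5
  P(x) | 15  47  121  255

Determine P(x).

P(x) = 3x^3 - 6x^2 + 5x + 5

Using the Lagrange interpolation formula with nodes 2, 3, 4, 5:
  L_0(x) = (x - 3)(x - 4)(x - 5) / -6
  L_1(x) = (x - 2)(x - 4)(x - 5) / 2
  L_2(x) = (x - 2)(x - 3)(x - 5) / -2
  L_3(x) = (x - 2)(x - 3)(x - 4) / 6
Then P(x) = 15·L_0(x) + 47·L_1(x) + 121·L_2(x) + 255·L_3(x).
Expanding and collecting terms gives P(x) = 3x³ - 6x² + 5x + 5.
Check: P(4) = 121. ✓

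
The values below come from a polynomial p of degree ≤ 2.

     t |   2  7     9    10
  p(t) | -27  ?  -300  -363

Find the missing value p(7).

The 3 known points determine the degree-2 polynomial uniquely.
Write p(t) = at^2 + bt + c. Substituting each data point gives a linear system:
  4a + 2b + c = -27
  81a + 9b + c = -300
  100a + 10b + c = -363
Solving the system yields a = -3, b = -6, c = -3.
So p(t) = -3t^2 - 6t - 3.
Then p(7) = -192.

-192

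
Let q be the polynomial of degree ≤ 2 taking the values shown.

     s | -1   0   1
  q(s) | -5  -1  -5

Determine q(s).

Using the Lagrange interpolation formula with nodes -1, 0, 1:
  L_0(s) = s(s - 1) / 2
  L_1(s) = (s + 1)(s - 1) / -1
  L_2(s) = (s + 1)s / 2
Then q(s) = -5·L_0(s) - 1·L_1(s) - 5·L_2(s).
Expanding and collecting terms gives q(s) = -4s^2 - 1.
Check: q(-1) = -5. ✓

q(s) = -4s^2 - 1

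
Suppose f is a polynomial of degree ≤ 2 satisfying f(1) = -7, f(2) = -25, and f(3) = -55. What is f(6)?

-217

Using the Lagrange interpolation formula with nodes 1, 2, 3:
  L_0(u) = (u - 2)(u - 3) / 2
  L_1(u) = (u - 1)(u - 3) / -1
  L_2(u) = (u - 1)(u - 2) / 2
Then f(u) = -7·L_0(u) - 25·L_1(u) - 55·L_2(u).
Expanding and collecting terms gives f(u) = -6u^2 - 1.
Evaluating at u = 6: f(6) = -217.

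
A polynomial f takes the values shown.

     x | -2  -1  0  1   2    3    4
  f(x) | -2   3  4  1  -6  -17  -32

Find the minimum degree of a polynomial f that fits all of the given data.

Forward differences of the values at x = -2, -1, 0, 1, 2, 3, 4:
  f  : -2  3  4  1  -6  -17  -32
  Δ  : 5  1  -3  -7  -11  -15
  Δ^2: -4  -4  -4  -4  -4
  Δ^3: 0  0  0  0
  Δ^4: 0  0  0
  Δ^5: 0  0
  Δ^6: 0
The second differences are constant (-4) and nonzero, while all higher differences vanish, so the minimal degree is 2.

2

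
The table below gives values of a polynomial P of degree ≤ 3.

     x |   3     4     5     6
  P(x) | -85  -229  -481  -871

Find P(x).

P(x) = -5x^3 + 6x^2 - x - 1

Using the Lagrange interpolation formula with nodes 3, 4, 5, 6:
  L_0(x) = (x - 4)(x - 5)(x - 6) / -6
  L_1(x) = (x - 3)(x - 5)(x - 6) / 2
  L_2(x) = (x - 3)(x - 4)(x - 6) / -2
  L_3(x) = (x - 3)(x - 4)(x - 5) / 6
Then P(x) = -85·L_0(x) - 229·L_1(x) - 481·L_2(x) - 871·L_3(x).
Expanding and collecting terms gives P(x) = -5x³ + 6x² - x - 1.
Check: P(5) = -481. ✓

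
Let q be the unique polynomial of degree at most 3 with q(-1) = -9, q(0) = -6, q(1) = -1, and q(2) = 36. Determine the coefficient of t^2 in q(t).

1

Write q(t) = at^3 + bt^2 + ct + d. Substituting each data point gives a linear system:
  -a + b - c + d = -9
  d = -6
  a + b + c + d = -1
  8a + 4b + 2c + d = 36
Solving the system yields a = 5, b = 1, c = -1, d = -6.
So q(t) = 5t³ + t² - t - 6.
The coefficient of t^2 is 1.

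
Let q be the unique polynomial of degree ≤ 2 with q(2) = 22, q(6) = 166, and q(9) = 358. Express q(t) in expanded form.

q(t) = 4t^2 + 4t - 2

Write q(t) = at^2 + bt + c. Substituting each data point gives a linear system:
  4a + 2b + c = 22
  36a + 6b + c = 166
  81a + 9b + c = 358
Solving the system yields a = 4, b = 4, c = -2.
So q(t) = 4t^2 + 4t - 2.
Check: q(9) = 358. ✓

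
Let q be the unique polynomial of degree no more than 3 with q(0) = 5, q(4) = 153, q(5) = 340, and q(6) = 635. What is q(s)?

q(s) = 4s^3 - 6s^2 - 3s + 5

Write q(s) = as^3 + bs^2 + cs + d. Substituting each data point gives a linear system:
  d = 5
  64a + 16b + 4c + d = 153
  125a + 25b + 5c + d = 340
  216a + 36b + 6c + d = 635
Solving the system yields a = 4, b = -6, c = -3, d = 5.
So q(s) = 4s^3 - 6s^2 - 3s + 5.
Check: q(6) = 635. ✓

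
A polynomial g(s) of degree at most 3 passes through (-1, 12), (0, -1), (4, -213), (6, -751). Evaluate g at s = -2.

57

Write g(s) = as^3 + bs^2 + cs + d. Substituting each data point gives a linear system:
  -a + b - c + d = 12
  d = -1
  64a + 16b + 4c + d = -213
  216a + 36b + 6c + d = -751
Solving the system yields a = -4, b = 4, c = -5, d = -1.
So g(s) = -4s^3 + 4s^2 - 5s - 1.
Then g(-2) = 57.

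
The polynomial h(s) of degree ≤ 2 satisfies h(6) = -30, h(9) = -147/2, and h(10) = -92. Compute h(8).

Write h(s) = as^2 + bs + c. Substituting each data point gives a linear system:
  36a + 6b + c = -30
  81a + 9b + c = -147/2
  100a + 10b + c = -92
Solving the system yields a = -1, b = 1/2, c = 3.
So h(s) = -s^2 + (1/2)s + 3.
Then h(8) = -57.

-57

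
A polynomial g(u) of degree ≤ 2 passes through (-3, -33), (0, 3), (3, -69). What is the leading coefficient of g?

Write g(u) = au^2 + bu + c. Substituting each data point gives a linear system:
  9a - 3b + c = -33
  c = 3
  9a + 3b + c = -69
Solving the system yields a = -6, b = -6, c = 3.
So g(u) = -6u² - 6u + 3.
The leading coefficient is -6.

-6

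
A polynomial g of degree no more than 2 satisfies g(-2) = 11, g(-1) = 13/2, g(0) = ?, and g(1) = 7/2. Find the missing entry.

4

The 3 known points determine the degree-2 polynomial uniquely.
Write g(t) = at^2 + bt + c. Substituting each data point gives a linear system:
  4a - 2b + c = 11
  a - b + c = 13/2
  a + b + c = 7/2
Solving the system yields a = 1, b = -3/2, c = 4.
So g(t) = t^2 - (3/2)t + 4.
Then g(0) = 4.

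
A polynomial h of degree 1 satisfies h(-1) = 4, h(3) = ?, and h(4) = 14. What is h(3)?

The 2 known points determine the degree-1 polynomial uniquely.
Write h(s) = as + b. Substituting each data point gives a linear system:
  -a + b = 4
  4a + b = 14
Solving the system yields a = 2, b = 6.
So h(s) = 2s + 6.
Then h(3) = 12.

12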